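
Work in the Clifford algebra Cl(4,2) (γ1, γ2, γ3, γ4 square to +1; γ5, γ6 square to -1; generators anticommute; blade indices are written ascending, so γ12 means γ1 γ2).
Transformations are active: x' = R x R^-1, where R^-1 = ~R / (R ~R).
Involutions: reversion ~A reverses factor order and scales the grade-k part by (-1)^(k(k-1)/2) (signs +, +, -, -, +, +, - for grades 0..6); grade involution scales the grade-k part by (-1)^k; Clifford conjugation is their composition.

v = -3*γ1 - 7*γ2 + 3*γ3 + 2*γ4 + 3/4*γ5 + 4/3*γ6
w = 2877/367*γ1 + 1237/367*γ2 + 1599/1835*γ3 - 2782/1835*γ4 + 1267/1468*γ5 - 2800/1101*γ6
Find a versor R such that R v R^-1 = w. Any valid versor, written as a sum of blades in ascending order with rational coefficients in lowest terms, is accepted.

Sketch: the shared square 9887/144 makes R = v + w = 1776/367*γ1 - 1332/367*γ2 + 7104/1835*γ3 + 888/1835*γ4 + 592/367*γ5 - 444/367*γ6 the natural versor; its sandwich fixes that direction, negates (v - w)/2, and sends v to w.
Answer: 1776/367*γ1 - 1332/367*γ2 + 7104/1835*γ3 + 888/1835*γ4 + 592/367*γ5 - 444/367*γ6


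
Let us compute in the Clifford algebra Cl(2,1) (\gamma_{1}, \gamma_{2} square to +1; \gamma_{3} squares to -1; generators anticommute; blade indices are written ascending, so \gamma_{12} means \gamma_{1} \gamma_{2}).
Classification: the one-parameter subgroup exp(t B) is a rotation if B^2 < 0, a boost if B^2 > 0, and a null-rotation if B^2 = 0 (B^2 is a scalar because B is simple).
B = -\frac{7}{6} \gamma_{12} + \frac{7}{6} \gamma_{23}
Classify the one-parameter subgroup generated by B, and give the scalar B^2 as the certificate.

B^2 term by term: the squares give (-\frac{7}{6})^2*(\gamma_{12})^2 + (\frac{7}{6})^2*(\gamma_{23})^2 = \frac{49}{36}*(-1) + \frac{49}{36}*(+1) = 0 (each basis 2-blade squares to minus the product of its generators' squares); cross terms between blades sharing an index anticommute and cancel. So B^2 = 0.
Answer: null-rotation, certificate B^2 = 0. No conjugation can change B^2 = 0; the sign gives the class.


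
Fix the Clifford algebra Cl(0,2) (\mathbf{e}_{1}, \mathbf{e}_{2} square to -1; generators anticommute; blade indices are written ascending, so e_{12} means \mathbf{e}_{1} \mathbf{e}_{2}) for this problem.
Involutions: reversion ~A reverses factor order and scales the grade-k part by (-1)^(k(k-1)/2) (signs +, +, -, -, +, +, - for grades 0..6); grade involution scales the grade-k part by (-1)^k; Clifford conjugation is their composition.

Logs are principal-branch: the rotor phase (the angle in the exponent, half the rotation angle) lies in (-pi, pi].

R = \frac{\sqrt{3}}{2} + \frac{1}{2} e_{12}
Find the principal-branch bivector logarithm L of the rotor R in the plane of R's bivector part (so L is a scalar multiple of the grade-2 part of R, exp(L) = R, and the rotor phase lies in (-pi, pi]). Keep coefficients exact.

The scalar part of R is \frac{\sqrt{3}}{2}, so the principal-branch rotor phase is pinned; divide the bivector part by its sine to get the unit plane — L is the phase times that plane.
Concretely: cos(phase) = \frac{\sqrt{3}}{2} gives phase = ±\frac{\pi}{6}, and since phase/sin(phase) is even the sign is immaterial: L = (phase/sin(phase)) * <R>_2 = (\frac{\pi}{3}) * <R>_2.
Answer: \frac{\pi}{6} e_{12}


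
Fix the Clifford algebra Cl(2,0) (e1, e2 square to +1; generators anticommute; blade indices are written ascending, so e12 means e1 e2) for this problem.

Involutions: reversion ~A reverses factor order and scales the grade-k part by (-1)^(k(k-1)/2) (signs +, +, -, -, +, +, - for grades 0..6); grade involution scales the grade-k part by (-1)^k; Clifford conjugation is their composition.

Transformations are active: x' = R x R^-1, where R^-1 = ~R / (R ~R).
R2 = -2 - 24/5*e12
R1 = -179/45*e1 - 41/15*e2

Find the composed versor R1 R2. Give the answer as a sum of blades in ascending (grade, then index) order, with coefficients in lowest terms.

Distribute over the terms of R1 (each basis-blade product reordered to ascending indices, repeated generators contracted through their squares):
(-179/45*e1) R2 = 358/45*e1 + 1432/75*e2
(-41/15*e2) R2 = -328/25*e1 + 82/15*e2
Summing the partial products and collecting blades:
Answer: -1162/225*e1 + 614/25*e2


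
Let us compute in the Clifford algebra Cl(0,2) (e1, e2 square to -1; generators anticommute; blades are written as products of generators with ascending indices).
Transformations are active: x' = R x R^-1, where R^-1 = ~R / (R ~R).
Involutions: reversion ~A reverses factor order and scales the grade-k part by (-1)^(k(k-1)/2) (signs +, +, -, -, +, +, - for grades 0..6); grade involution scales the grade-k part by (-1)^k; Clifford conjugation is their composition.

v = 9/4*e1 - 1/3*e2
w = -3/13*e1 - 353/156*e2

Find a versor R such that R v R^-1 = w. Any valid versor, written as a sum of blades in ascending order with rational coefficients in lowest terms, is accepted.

R = v + w = 105/52*e1 - 135/52*e2 works: the equal norms (-745/144) guarantee its sandwich swaps v into w.
Answer: 105/52*e1 - 135/52*e2


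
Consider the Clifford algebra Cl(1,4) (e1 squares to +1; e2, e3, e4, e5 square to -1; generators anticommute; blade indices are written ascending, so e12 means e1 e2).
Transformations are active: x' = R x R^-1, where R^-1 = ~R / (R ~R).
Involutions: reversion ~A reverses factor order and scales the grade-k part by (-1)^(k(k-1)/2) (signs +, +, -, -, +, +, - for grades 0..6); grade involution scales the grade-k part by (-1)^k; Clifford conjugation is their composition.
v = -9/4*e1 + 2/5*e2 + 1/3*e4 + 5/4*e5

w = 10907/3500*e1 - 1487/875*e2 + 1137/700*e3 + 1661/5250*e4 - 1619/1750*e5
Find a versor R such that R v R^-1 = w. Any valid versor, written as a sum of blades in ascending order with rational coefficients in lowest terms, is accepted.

A norm check does it: q(v) = q(w) = 1453/450, hence R = v + w = 758/875*e1 - 1137/875*e2 + 1137/700*e3 + 1137/1750*e4 + 1137/3500*e5 realises the map — parallel part kept, (v - w)/2 negated, v carried to w.
Answer: 758/875*e1 - 1137/875*e2 + 1137/700*e3 + 1137/1750*e4 + 1137/3500*e5


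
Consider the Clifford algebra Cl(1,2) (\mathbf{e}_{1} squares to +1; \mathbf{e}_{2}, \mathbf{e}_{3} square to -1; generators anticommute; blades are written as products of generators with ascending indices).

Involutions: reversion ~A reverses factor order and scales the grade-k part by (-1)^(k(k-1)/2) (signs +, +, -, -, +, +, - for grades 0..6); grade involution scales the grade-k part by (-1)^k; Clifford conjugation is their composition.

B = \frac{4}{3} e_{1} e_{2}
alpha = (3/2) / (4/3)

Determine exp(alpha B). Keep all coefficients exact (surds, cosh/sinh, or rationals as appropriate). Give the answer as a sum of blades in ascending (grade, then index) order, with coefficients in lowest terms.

B^2 = (\frac{4}{3})^2*(e_{1} e_{2})^2 = \frac{16}{9}*(+1) = \frac{16}{9} (a basis 2-blade squares to minus the product of its generators' squares).
B^2 = \frac{16}{9} — B^2 > 0, so the exponential closes hyperbolically: l = \frac{4}{3}, alpha*l = \frac{3}{2}, so exp(alpha B) = cosh(\frac{3}{2}) + (sinh(\frac{3}{2})/(\frac{4}{3}))*B = \cosh{\left(\frac{3}{2} \right)} + (\frac{3 \sinh{\left(\frac{3}{2} \right)}}{4})*B.
Answer: \cosh{\left(\frac{3}{2} \right)} + \sinh{\left(\frac{3}{2} \right)} e_{1} e_{2}


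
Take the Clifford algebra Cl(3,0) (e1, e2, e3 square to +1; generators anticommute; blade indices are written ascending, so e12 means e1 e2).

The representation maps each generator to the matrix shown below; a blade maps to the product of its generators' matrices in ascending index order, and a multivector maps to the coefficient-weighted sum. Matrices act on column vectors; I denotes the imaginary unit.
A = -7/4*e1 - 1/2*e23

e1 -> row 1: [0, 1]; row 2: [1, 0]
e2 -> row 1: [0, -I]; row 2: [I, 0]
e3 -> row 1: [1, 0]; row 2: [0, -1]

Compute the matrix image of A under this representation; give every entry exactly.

Bivector images (products of the table entries): rho(e23) = rho(e2)rho(e3) = row 1: [0, I]; row 2: [I, 0].
M = (-7/4)*rho(e1) + (-1/2)*rho(e23), summed entrywise:
Answer: row 1: [0, -7/4 - I/2]; row 2: [-7/4 - I/2, 0]


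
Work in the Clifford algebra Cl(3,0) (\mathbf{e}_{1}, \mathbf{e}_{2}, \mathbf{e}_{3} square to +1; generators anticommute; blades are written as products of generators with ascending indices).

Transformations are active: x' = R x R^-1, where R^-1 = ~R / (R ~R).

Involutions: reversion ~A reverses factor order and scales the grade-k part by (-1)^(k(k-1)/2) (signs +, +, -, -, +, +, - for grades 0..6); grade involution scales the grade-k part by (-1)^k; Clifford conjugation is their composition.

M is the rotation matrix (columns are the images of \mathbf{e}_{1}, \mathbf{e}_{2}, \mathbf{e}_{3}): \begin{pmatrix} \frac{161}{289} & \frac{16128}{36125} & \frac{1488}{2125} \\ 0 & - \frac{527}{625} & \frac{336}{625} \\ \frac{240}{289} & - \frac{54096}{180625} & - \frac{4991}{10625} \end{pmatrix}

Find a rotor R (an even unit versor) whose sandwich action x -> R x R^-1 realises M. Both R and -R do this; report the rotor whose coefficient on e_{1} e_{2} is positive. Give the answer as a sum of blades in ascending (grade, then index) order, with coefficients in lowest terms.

Method: write R = a + b12*e_{1} e_{2} + b13*e_{1} e_{3} + b23*e_{2} e_{3} with a^2 + b12^2 + b13^2 + b23^2 = 1 (so R^-1 = ~R). Expanding the columns R e_j ~R gives tr M = 4a^2 - 1 and, from the antisymmetric part, M21 - M12 = -4a*b12, M13 - M31 = 4a*b13, M32 - M23 = -4a*b23.
Here tr M = -\frac{5461}{7225}, so a^2 = (1 + tr M)/4 = \frac{441}{7225} and a = ±\frac{21}{85}. Taking a = \frac{21}{85}: M21 - M12 = -\frac{16128}{36125}, M13 - M31 = -\frac{4704}{36125}, M32 - M23 = -\frac{6048}{7225}, giving b12 = \frac{192}{425}, b13 = -\frac{56}{425}, b23 = \frac{72}{85}, i.e. R = \frac{21}{85} + \frac{192}{425} e_{1} e_{2} - \frac{56}{425} e_{1} e_{3} + \frac{72}{85} e_{2} e_{3}.
Its e_{1} e_{2} coefficient is already positive.
Answer: \frac{21}{85} + \frac{192}{425} e_{1} e_{2} - \frac{56}{425} e_{1} e_{3} + \frac{72}{85} e_{2} e_{3}. Uniqueness: Spin(3) -> SO(3) maps R and -R to the same rotation of trace -\frac{5461}{7225}; fixing the sign of the e_{1} e_{2} coefficient removes the ambiguity.


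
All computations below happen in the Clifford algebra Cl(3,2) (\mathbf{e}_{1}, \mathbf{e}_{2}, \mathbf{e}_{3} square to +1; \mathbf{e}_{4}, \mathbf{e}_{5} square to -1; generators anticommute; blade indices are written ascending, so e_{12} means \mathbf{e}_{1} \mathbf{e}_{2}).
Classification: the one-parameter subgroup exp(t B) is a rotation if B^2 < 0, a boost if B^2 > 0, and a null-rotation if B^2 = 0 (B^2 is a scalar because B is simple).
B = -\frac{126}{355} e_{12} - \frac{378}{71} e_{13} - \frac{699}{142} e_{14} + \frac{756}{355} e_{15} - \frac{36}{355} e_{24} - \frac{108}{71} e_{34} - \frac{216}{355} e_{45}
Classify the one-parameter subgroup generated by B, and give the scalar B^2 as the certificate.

B^2 term by term: the squares give (-\frac{126}{355})^2*(e_{12})^2 + (-\frac{378}{71})^2*(e_{13})^2 + (-\frac{699}{142})^2*(e_{14})^2 + (\frac{756}{355})^2*(e_{15})^2 + (-\frac{36}{355})^2*(e_{24})^2 + (-\frac{108}{71})^2*(e_{34})^2 + (-\frac{216}{355})^2*(e_{45})^2 = \frac{15876}{126025}*(-1) + \frac{142884}{5041}*(-1) + \frac{488601}{20164}*(+1) + \frac{571536}{126025}*(+1) + \frac{1296}{126025}*(+1) + \frac{11664}{5041}*(+1) + \frac{46656}{126025}*(-1) = \frac{9}{4} (each basis 2-blade squares to minus the product of its generators' squares); cross terms between blades sharing an index anticommute and cancel; the commuting (index-disjoint) pairs give grade-4 terms 2*c*c'*(blade product), which cancel blade by blade — e_{1234}: \frac{27216}{25205} - \frac{27216}{25205} = 0; e_{1245}: \frac{54432}{126025} - \frac{54432}{126025} = 0; e_{1345}: \frac{163296}{25205} - \frac{163296}{25205} = 0 — confirming B is simple. So B^2 = \frac{9}{4}.
Answer: boost, certificate B^2 = \frac{9}{4}. The invariant at work: B^2 = \frac{9}{4} is unchanged by conjugation, hence its sign classifies the subgroup whatever basis B is written in.


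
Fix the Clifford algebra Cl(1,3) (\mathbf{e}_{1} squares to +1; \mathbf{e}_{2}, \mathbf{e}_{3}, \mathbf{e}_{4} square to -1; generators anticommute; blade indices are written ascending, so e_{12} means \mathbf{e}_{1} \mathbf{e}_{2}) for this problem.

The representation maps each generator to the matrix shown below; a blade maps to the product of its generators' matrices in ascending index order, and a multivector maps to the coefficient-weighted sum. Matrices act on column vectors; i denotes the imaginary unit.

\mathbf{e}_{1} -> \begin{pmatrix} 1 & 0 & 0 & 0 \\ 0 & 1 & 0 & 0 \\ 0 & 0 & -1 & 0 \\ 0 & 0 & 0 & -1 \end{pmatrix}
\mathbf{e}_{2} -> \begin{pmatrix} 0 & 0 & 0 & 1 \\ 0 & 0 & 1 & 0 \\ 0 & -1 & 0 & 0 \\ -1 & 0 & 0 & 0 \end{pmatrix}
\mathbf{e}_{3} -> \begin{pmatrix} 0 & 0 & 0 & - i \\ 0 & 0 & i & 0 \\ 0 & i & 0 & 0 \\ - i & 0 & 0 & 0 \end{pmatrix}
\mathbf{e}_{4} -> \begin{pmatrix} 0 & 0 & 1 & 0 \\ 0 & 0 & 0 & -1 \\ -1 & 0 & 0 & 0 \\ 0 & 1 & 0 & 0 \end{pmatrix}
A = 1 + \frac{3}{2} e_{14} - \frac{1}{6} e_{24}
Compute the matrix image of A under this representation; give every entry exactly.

Bivector images (products of the table entries): rho(e_{14}) = rho(\mathbf{e}_{1})rho(\mathbf{e}_{4}) = \begin{pmatrix} 0 & 0 & 1 & 0 \\ 0 & 0 & 0 & -1 \\ 1 & 0 & 0 & 0 \\ 0 & -1 & 0 & 0 \end{pmatrix}; rho(e_{24}) = rho(\mathbf{e}_{2})rho(\mathbf{e}_{4}) = \begin{pmatrix} 0 & 1 & 0 & 0 \\ -1 & 0 & 0 & 0 \\ 0 & 0 & 0 & 1 \\ 0 & 0 & -1 & 0 \end{pmatrix}.
M = (1)*1 + (\frac{3}{2})*rho(e_{14}) + (-\frac{1}{6})*rho(e_{24}), summed entrywise (1 is the identity matrix):
Answer: \begin{pmatrix} 1 & - \frac{1}{6} & \frac{3}{2} & 0 \\ \frac{1}{6} & 1 & 0 & - \frac{3}{2} \\ \frac{3}{2} & 0 & 1 & - \frac{1}{6} \\ 0 & - \frac{3}{2} & \frac{1}{6} & 1 \end{pmatrix}


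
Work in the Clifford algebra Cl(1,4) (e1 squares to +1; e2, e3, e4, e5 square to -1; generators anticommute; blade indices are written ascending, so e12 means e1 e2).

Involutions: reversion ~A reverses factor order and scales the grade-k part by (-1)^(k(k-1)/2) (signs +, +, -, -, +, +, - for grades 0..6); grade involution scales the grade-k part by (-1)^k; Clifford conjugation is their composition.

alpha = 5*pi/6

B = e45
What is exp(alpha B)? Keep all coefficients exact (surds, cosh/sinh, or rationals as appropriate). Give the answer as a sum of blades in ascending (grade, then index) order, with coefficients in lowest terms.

B^2 = (1)^2*(e45)^2 = 1*(-1) = -1 (a basis 2-blade squares to minus the product of its generators' squares).
B^2 = -1 — a negative square means the series sums to a rotation: l = 1, alpha*l = 5*pi/6, so exp(alpha B) = cos(5*pi/6) + (sin(5*pi/6)/1)*B = -sqrt(3)/2 + (1/2)*B.
Answer: -sqrt(3)/2 + 1/2*e45


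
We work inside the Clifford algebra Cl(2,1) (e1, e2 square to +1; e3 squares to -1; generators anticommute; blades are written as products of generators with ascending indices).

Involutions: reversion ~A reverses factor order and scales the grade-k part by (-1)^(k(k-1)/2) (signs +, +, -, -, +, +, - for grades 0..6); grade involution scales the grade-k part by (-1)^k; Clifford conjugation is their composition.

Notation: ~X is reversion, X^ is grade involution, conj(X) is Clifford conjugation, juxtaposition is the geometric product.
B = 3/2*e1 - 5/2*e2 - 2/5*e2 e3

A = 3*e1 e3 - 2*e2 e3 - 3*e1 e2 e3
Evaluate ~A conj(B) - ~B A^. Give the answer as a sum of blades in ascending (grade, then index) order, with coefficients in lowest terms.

first term: 4/5 + 6/5*e1 - 19/2*e3 - 6/5*e1 e2 - 15/2*e1 e3 - 9/2*e2 e3 + 9/2*e1 e2 e3
second term: -4/5 + 6/5*e1 + 19/2*e3 - 6/5*e1 e2 + 15/2*e1 e3 + 9/2*e2 e3 + 9/2*e1 e2 e3
Answer: 8/5 - 19*e3 - 15*e1 e3 - 9*e2 e3


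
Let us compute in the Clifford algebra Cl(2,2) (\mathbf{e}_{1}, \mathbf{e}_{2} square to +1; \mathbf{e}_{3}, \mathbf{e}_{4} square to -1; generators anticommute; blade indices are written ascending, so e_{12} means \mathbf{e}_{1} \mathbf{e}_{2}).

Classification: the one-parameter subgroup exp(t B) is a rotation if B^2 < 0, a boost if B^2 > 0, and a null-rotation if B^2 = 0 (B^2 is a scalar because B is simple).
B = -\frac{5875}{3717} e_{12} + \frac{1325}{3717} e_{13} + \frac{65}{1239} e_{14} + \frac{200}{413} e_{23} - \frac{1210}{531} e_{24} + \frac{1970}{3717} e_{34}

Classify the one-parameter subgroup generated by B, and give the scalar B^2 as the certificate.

B^2 term by term: the squares give (-\frac{5875}{3717})^2*(e_{12})^2 + (\frac{1325}{3717})^2*(e_{13})^2 + (\frac{65}{1239})^2*(e_{14})^2 + (\frac{200}{413})^2*(e_{23})^2 + (-\frac{1210}{531})^2*(e_{24})^2 + (\frac{1970}{3717})^2*(e_{34})^2 = \frac{34515625}{13816089}*(-1) + \frac{1755625}{13816089}*(+1) + \frac{4225}{1535121}*(+1) + \frac{40000}{170569}*(+1) + \frac{1464100}{281961}*(+1) + \frac{3880900}{13816089}*(-1) = \frac{25}{9} (each basis 2-blade squares to minus the product of its generators' squares); cross terms between blades sharing an index anticommute and cancel; the commuting (index-disjoint) pairs give grade-4 terms 2*c*c'*(blade product), which cancel blade by blade — e_{1234}: -\frac{23147500}{13816089} + \frac{3206500}{1973727} + \frac{26000}{511707} = 0 — confirming B is simple. So B^2 = \frac{25}{9}.
Answer: boost, certificate B^2 = \frac{25}{9}. One invariant decides it: the square \frac{25}{9} survives every conjugation, and its sign is exactly the classification.


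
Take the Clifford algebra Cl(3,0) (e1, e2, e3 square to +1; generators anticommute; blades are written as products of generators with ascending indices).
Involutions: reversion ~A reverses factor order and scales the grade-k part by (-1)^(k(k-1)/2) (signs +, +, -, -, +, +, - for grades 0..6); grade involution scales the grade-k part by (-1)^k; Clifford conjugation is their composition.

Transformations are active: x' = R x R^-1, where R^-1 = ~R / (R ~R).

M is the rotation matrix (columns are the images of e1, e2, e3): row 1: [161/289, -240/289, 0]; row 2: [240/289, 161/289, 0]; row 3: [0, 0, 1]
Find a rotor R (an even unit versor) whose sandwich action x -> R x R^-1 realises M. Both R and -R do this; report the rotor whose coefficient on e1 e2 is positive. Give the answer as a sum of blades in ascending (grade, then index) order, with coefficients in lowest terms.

Method: write R = a + b12*e1 e2 + b13*e1 e3 + b23*e2 e3 with a^2 + b12^2 + b13^2 + b23^2 = 1 (so R^-1 = ~R). Expanding the columns R e_j ~R gives tr M = 4a^2 - 1 and, from the antisymmetric part, M21 - M12 = -4a*b12, M13 - M31 = 4a*b13, M32 - M23 = -4a*b23.
Here tr M = 611/289, so a^2 = (1 + tr M)/4 = 225/289 and a = ±15/17. Taking a = 15/17: M21 - M12 = 480/289, M13 - M31 = 0, M32 - M23 = 0, giving b12 = -8/17, b13 = 0, b23 = 0, i.e. R = 15/17 - 8/17*e1 e2.
Its e1 e2 coefficient is negative, so report the other preimage -R.
Answer: -15/17 + 8/17*e1 e2. Recall the cover is two-to-one: with M of trace 611/289, both preimages act alike, and the stated e1 e2 sign chooses the sheet.


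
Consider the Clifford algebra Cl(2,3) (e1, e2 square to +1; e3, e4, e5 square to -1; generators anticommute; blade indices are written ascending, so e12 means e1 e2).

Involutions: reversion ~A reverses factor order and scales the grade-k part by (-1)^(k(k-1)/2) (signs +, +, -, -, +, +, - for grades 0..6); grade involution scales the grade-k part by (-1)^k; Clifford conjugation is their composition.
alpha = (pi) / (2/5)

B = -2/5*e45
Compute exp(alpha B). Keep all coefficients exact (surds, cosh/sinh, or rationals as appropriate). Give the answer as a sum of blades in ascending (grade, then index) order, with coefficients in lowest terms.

B^2 = (-2/5)^2*(e45)^2 = 4/25*(-1) = -4/25 (a basis 2-blade squares to minus the product of its generators' squares).
B^2 = -4/25 — since the square is negative, the closed form is circular: l = 2/5, alpha*l = pi, so exp(alpha B) = cos(pi) + (sin(pi)/(2/5))*B = -1 + (0)*B.
Answer: -1


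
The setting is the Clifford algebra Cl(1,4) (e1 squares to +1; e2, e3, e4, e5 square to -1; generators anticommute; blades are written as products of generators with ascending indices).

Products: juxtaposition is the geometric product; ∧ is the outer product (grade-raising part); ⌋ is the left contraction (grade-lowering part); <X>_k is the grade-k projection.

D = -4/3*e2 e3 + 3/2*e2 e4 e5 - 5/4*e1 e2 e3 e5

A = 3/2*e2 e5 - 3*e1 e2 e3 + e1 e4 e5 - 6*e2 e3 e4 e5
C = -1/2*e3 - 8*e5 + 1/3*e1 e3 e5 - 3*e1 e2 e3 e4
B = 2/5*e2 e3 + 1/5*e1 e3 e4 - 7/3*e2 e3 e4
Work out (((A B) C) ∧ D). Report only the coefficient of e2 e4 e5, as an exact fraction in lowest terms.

step 1: 6/5*e1 - 14*e5 - 7*e1 e4 + 3/5*e2 e4 - 2/5*e3 e5 + 12/5*e4 e5 + 6/5*e1 e2 e5 - 7/2*e3 e4 e5 - 7/3*e1 e2 e3 e5 + 7/10*e1 e2 e3 e4 e5
step 2: -112 + 2/15*e1 - 7/9*e2 - 16/5*e3 + 96/5*e4 + 23/10*e5 + 48/5*e1 e2 + 34/15*e1 e3 + 7/6*e1 e4 - 48/5*e1 e5 + 107/5*e2 e3 + 7/30*e2 e4 - 28*e3 e4 - 33/5*e3 e5 - 35/4*e4 e5 - 56/3*e1 e2 e3 - 28/3*e1 e2 e5 - 43/10*e1 e3 e4 + 56*e1 e4 e5 - 33/10*e2 e3 e4 - 24/5*e2 e4 e5 - 107/15*e3 e4 e5 + 28/5*e1 e2 e3 e4 - 33/5*e1 e2 e3 e5 - 17/20*e1 e2 e4 e5 + 209/5*e1 e2 e3 e4 e5
step 3: 448/3*e2 e3 - 8/45*e1 e2 e3 - 128/5*e2 e3 e4 - 46/15*e2 e3 e5 - 168*e2 e4 e5 - 14/9*e1 e2 e3 e4 + 764/5*e1 e2 e3 e5 + 1/5*e1 e2 e4 e5 + 247/15*e2 e3 e4 e5 - 811/15*e1 e2 e3 e4 e5
Answer: -168


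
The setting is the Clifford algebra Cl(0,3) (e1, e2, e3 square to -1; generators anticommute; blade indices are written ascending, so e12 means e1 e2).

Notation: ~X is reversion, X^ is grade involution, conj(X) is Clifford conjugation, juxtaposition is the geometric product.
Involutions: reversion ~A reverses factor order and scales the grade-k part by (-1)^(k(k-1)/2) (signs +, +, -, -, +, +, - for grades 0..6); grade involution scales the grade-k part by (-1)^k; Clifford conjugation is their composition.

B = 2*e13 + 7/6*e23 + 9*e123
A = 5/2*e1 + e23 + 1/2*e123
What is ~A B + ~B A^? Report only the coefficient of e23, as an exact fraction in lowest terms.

first term: -10/3 + 115/12*e1 - e2 - 5*e3 + 2*e12 - 45/2*e23 + 35/12*e123
second term: 17/3 + 101/12*e1 + e2 + 5*e3 - 2*e12 - 45/2*e23 + 35/12*e123
Answer: -45


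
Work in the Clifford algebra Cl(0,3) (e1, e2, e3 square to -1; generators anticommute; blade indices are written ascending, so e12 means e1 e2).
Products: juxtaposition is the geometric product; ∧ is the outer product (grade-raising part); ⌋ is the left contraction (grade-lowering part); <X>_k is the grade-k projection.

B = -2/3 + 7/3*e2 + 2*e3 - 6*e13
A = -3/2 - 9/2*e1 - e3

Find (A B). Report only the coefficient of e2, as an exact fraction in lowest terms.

step 1: 3 + 9*e1 - 7/2*e2 - 88/3*e3 - 21/2*e12 + 7/3*e23
Answer: -7/2


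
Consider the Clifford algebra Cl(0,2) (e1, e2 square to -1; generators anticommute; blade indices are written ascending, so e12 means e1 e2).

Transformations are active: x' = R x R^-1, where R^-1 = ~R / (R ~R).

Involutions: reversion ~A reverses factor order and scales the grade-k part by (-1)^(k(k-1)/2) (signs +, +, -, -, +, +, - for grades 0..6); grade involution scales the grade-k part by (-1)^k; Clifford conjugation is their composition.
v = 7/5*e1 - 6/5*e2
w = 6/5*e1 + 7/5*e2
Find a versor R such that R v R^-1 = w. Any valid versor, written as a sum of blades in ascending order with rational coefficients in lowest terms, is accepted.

R = v + w = 13/5*e1 + 1/5*e2 works: the equal norms (-17/5) guarantee its sandwich swaps v into w.
Answer: 13/5*e1 + 1/5*e2


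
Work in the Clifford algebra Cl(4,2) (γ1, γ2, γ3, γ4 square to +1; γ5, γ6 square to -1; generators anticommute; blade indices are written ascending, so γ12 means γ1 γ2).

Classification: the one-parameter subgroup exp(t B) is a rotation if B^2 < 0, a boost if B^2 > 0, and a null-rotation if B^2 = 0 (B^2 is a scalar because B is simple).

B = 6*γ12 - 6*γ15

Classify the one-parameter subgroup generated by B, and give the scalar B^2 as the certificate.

B^2 term by term: the squares give (6)^2*(γ12)^2 + (-6)^2*(γ15)^2 = 36*(-1) + 36*(+1) = 0 (each basis 2-blade squares to minus the product of its generators' squares); cross terms between blades sharing an index anticommute and cancel. So B^2 = 0.
Answer: null-rotation, certificate B^2 = 0. The invariant at work: B^2 = 0 is unchanged by conjugation, hence its sign classifies the subgroup whatever basis B is written in.


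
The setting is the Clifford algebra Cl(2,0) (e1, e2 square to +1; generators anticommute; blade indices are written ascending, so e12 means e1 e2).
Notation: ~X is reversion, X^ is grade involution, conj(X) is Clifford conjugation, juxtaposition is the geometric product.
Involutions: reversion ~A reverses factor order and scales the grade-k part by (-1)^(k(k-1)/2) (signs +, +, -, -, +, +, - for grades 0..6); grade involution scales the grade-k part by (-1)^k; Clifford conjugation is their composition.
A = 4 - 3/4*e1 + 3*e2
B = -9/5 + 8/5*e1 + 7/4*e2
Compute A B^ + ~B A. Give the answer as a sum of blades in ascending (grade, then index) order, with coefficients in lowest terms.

first term: -45/4 - 101/20*e1 - 62/5*e2 + 489/80*e12
second term: -63/20 + 31/4*e1 + 8/5*e2 + 489/80*e12
Answer: -72/5 + 27/10*e1 - 54/5*e2 + 489/40*e12


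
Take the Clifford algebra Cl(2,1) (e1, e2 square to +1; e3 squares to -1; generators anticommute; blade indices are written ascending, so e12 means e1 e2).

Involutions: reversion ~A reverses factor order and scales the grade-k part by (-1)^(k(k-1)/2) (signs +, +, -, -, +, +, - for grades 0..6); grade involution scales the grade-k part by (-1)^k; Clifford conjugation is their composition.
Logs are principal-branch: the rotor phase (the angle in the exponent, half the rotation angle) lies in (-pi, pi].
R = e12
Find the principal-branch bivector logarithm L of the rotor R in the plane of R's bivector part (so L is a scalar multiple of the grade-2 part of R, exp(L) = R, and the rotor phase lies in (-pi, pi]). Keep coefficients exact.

The scalar part of R is 0, and that scalar determines the rotor phase on the principal branch; recovering the unit plane as bivector-part over sine of the phase gives L = phase * plane.
Concretely: cos(phase) = 0 gives phase = ±pi/2, and since phase/sin(phase) is even the sign is immaterial: L = (phase/sin(phase)) * <R>_2 = (pi/2) * <R>_2.
Answer: pi/2*e12


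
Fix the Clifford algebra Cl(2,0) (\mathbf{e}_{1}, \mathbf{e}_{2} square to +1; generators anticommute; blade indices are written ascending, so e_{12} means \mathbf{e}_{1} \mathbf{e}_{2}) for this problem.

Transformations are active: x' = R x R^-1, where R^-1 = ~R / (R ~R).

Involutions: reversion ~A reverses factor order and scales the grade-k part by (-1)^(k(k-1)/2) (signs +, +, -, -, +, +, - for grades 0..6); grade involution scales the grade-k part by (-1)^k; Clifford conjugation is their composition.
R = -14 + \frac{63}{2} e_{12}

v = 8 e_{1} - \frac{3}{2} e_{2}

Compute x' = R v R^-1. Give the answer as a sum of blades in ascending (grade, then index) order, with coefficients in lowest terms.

~R = -14 - \frac{63}{2} e_{12}, and R ~R = \frac{4753}{4}, so R^-1 = ~R / (\frac{4753}{4}).
R v = -\frac{637}{4} e_{1} - 231 e_{2}
Answer: -\frac{412}{97} e_{1} + \frac{1347}{194} e_{2}


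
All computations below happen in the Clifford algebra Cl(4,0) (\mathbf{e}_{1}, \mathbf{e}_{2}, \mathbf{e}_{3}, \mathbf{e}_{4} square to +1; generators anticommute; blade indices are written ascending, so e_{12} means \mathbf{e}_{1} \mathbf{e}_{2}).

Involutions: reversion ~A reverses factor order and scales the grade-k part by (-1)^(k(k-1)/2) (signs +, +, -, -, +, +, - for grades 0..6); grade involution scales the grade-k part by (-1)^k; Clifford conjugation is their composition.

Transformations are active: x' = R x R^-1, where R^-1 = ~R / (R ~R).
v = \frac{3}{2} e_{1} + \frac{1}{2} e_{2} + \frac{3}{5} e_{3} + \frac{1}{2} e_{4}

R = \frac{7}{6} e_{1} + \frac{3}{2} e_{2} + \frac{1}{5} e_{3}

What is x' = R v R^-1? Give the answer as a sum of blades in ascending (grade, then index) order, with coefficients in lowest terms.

~R = \frac{7}{6} e_{1} + \frac{3}{2} e_{2} + \frac{1}{5} e_{3}, and R ~R = \frac{1643}{450}, so R^-1 = ~R / (\frac{1643}{450}).
R v = \frac{131}{50} - \frac{5}{3} e_{12} + \frac{2}{5} e_{13} + \frac{7}{12} e_{14} + \frac{4}{5} e_{23} + \frac{3}{4} e_{24} + \frac{1}{10} e_{34}
Answer: \frac{573}{3286} e_{1} + \frac{5431}{3286} e_{2} - \frac{2571}{8215} e_{3} - \frac{1}{2} e_{4}


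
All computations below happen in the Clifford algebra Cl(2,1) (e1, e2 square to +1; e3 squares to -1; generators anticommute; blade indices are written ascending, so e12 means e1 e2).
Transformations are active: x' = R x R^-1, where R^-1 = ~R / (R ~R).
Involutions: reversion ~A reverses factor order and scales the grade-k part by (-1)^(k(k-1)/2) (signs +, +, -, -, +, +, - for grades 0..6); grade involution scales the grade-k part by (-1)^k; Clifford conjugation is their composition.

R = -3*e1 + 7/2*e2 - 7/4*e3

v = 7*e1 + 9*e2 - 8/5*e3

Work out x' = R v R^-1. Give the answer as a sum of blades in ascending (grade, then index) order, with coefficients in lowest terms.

~R = -3*e1 + 7/2*e2 - 7/4*e3, and R ~R = 291/16, so R^-1 = ~R / (291/16).
R v = 77/10 - 103/2*e12 + 341/20*e13 + 203/20*e23
Answer: -4627/485*e1 - 8783/1455*e2 + 172/1455*e3


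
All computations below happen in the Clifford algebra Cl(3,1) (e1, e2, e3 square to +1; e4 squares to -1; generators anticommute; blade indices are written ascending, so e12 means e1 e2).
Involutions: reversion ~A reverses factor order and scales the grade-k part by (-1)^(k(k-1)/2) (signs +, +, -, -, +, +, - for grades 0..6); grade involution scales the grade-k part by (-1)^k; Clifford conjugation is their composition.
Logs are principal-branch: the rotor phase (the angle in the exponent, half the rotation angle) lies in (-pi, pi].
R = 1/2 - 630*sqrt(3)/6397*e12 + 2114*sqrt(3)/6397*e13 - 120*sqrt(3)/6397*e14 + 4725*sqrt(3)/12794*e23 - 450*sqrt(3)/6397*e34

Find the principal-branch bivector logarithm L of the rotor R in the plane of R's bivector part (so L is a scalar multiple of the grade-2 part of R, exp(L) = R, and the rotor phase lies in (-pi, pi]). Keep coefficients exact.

The scalar part of R is 1/2, which pins the rotor phase on the principal branch; dividing the bivector part by the sine of that phase recovers the unit plane, and L is the phase times that plane.
Concretely: cos(phase) = 1/2 gives phase = ±pi/3, and since phase/sin(phase) is even the sign is immaterial: L = (phase/sin(phase)) * <R>_2 = (2*sqrt(3)*pi/9) * <R>_2.
Answer: -420*pi/6397*e12 + 4228*pi/19191*e13 - 80*pi/6397*e14 + 1575*pi/6397*e23 - 300*pi/6397*e34


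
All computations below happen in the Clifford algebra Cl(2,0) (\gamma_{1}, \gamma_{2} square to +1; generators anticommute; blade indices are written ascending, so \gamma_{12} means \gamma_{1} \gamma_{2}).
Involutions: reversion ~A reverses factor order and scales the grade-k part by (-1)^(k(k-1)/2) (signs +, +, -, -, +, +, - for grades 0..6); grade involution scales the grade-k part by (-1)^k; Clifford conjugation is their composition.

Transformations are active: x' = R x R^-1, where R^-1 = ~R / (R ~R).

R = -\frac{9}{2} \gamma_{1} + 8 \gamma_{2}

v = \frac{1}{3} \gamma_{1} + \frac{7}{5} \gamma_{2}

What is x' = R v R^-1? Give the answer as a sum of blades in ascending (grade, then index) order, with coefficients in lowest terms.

~R = -\frac{9}{2} \gamma_{1} + 8 \gamma_{2}, and R ~R = \frac{337}{4}, so R^-1 = ~R / (\frac{337}{4}).
R v = \frac{97}{10} - \frac{269}{30} \gamma_{12}
Answer: -\frac{6923}{5055} \gamma_{1} + \frac{149}{337} \gamma_{2}


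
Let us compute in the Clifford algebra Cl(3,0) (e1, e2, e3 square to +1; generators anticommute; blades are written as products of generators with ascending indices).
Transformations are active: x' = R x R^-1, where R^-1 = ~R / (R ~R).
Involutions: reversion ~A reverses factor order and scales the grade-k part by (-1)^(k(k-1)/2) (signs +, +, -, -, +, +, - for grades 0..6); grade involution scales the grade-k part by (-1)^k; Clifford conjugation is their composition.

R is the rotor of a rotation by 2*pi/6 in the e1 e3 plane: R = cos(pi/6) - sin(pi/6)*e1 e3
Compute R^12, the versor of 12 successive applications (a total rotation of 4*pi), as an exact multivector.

Because a rotor carries half the rotation angle, composing 12 copies of this e1 e3-plane rotor multiplies the phase: 12*(pi/6) = 2*pi, hence R^12 = cos(2*pi) - sin(2*pi)*e1 e3.
cos(2*pi) = 1 and sin(2*pi) = 0, so R^12 = 1. The total rotation 4*pi is 2 full turns, so every vector returns to itself, yet the rotor is +1, back on the identity sheet (an even number of 2*pi turns).
Answer: 1


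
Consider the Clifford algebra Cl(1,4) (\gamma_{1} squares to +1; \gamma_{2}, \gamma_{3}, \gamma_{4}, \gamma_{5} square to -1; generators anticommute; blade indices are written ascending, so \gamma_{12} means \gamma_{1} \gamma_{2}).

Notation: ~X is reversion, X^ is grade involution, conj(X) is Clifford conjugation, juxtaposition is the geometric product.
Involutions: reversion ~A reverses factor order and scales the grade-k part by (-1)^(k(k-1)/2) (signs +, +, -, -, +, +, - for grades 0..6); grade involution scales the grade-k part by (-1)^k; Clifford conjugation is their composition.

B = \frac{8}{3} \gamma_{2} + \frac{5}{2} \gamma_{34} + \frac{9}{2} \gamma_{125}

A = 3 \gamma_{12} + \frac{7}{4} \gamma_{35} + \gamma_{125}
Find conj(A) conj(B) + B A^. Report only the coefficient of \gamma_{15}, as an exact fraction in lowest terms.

first term: -\frac{9}{2} - 8 \gamma_{1} - \frac{27}{2} \gamma_{5} - \frac{8}{3} \gamma_{15} - \frac{35}{8} \gamma_{45} + \frac{63}{8} \gamma_{123} + \frac{14}{3} \gamma_{235} + \frac{15}{2} \gamma_{1234} - \frac{5}{2} \gamma_{12345}
second term: \frac{9}{2} + 8 \gamma_{1} + \frac{27}{2} \gamma_{5} - \frac{8}{3} \gamma_{15} + \frac{35}{8} \gamma_{45} + \frac{63}{8} \gamma_{123} + \frac{14}{3} \gamma_{235} + \frac{15}{2} \gamma_{1234} - \frac{5}{2} \gamma_{12345}
Answer: -\frac{16}{3}


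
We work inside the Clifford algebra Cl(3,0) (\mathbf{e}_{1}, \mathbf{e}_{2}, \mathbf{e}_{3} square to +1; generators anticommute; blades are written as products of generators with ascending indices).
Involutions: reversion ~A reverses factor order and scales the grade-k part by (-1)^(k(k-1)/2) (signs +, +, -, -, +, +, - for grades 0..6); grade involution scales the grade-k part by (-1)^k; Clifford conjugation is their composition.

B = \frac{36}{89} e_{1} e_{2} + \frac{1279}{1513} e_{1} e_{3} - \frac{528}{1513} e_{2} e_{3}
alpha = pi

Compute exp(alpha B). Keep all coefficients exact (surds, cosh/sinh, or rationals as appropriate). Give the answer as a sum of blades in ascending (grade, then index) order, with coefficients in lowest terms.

B^2 term by term: the squares give (\frac{36}{89})^2*(e_{1} e_{2})^2 + (\frac{1279}{1513})^2*(e_{1} e_{3})^2 + (-\frac{528}{1513})^2*(e_{2} e_{3})^2 = \frac{1296}{7921}*(-1) + \frac{1635841}{2289169}*(-1) + \frac{278784}{2289169}*(-1) = -1 (each basis 2-blade squares to minus the product of its generators' squares); cross terms between blades sharing an index anticommute and cancel. So B^2 = -1.
B^2 = -1 — B^2 < 0, so the exponential closes trigonometrically: l = 1, alpha*l = \pi, so exp(alpha B) = cos(\pi) + (sin(\pi)/1)*B = -1 + (0)*B.
Answer: -1


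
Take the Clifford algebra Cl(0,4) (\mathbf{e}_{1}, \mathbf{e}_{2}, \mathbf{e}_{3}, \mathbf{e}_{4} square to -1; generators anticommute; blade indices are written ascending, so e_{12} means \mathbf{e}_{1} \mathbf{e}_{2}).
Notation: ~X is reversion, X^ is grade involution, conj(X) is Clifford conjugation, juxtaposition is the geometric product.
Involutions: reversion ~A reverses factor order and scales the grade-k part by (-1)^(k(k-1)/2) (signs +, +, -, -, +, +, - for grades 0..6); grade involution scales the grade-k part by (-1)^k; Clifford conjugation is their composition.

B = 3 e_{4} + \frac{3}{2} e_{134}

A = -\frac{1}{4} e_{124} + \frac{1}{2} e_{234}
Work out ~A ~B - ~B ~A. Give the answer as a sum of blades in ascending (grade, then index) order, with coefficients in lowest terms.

first term: \frac{15}{8} e_{23}
second term: -\frac{3}{2} e_{12} + \frac{9}{8} e_{23}
Answer: \frac{3}{2} e_{12} + \frac{3}{4} e_{23}


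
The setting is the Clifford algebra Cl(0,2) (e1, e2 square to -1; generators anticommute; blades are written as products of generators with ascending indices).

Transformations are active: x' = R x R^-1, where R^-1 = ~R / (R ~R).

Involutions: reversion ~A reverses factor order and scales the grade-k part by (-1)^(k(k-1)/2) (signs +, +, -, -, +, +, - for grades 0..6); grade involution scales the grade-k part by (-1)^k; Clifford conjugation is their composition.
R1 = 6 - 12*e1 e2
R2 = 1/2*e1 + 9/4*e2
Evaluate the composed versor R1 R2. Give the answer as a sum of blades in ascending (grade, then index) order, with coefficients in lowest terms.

Distribute over the terms of R1 (each basis-blade product reordered to ascending indices, repeated generators contracted through their squares):
(6) R2 = 3*e1 + 27/2*e2
(-12*e1 e2) R2 = 27*e1 - 6*e2
Summing the partial products and collecting blades:
Answer: 30*e1 + 15/2*e2


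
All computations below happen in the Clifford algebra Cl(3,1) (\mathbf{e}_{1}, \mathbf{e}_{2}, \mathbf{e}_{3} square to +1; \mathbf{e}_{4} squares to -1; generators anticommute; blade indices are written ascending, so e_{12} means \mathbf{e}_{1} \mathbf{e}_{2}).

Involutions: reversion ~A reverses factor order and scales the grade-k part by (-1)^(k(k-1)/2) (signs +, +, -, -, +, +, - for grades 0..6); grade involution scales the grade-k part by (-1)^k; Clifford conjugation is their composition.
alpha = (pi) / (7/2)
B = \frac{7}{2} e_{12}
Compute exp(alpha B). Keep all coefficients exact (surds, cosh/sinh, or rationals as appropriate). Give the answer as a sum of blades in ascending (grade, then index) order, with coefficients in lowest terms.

B^2 = (\frac{7}{2})^2*(e_{12})^2 = \frac{49}{4}*(-1) = -\frac{49}{4} (a basis 2-blade squares to minus the product of its generators' squares).
B^2 = -\frac{49}{4} — the negative square puts this in the circular regime; l = \frac{7}{2}, alpha*l = \pi, so exp(alpha B) = cos(\pi) + (sin(\pi)/(\frac{7}{2}))*B = -1 + (0)*B.
Answer: -1


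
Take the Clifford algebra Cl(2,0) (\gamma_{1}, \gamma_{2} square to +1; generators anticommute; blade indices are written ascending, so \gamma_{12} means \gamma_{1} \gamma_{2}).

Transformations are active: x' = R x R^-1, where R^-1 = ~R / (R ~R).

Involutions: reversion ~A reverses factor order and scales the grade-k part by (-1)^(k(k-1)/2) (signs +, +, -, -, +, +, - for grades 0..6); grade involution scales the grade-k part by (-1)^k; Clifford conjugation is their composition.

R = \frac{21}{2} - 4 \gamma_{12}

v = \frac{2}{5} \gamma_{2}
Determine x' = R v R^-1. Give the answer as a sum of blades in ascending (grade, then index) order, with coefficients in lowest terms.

~R = \frac{21}{2} + 4 \gamma_{12}, and R ~R = \frac{505}{4}, so R^-1 = ~R / (\frac{505}{4}).
R v = -\frac{8}{5} \gamma_{1} + \frac{21}{5} \gamma_{2}
Answer: -\frac{672}{2525} \gamma_{1} + \frac{754}{2525} \gamma_{2}


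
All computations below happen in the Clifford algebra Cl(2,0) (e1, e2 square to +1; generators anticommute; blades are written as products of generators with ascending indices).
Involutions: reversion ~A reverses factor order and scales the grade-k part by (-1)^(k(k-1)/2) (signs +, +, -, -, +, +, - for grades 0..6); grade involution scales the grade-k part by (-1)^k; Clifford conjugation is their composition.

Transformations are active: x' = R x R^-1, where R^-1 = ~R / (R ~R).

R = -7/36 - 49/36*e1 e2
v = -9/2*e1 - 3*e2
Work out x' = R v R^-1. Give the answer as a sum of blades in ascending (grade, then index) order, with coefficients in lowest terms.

~R = -7/36 + 49/36*e1 e2, and R ~R = 1225/648, so R^-1 = ~R / (1225/648).
R v = 119/24*e1 - 133/24*e2
Answer: 87/25*e1 + 207/50*e2


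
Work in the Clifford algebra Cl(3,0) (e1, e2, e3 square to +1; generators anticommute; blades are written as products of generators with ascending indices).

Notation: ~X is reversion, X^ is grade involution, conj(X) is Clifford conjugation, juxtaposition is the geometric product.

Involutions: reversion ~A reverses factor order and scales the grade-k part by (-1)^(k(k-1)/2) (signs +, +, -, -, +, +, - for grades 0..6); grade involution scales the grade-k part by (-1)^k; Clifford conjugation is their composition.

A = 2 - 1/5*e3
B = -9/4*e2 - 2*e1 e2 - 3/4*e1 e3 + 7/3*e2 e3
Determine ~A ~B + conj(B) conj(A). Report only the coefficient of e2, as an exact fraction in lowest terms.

first term: 3/20*e1 - 149/30*e2 + 4*e1 e2 + 3/2*e1 e3 - 307/60*e2 e3 - 2/5*e1 e2 e3
second term: 3/20*e1 + 121/30*e2 + 4*e1 e2 + 3/2*e1 e3 - 253/60*e2 e3 + 2/5*e1 e2 e3
Answer: -14/15
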